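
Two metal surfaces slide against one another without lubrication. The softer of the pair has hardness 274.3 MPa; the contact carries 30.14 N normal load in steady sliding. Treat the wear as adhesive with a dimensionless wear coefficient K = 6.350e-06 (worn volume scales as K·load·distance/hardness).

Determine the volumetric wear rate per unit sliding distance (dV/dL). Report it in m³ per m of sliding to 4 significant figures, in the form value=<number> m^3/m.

All arithmetic keeps full float precision; intermediate values are printed rounded, and a lone final rounding to four significant figures.
Hardness H = 274.3 MPa = 2.743e+08 Pa.
In SI base units: W = 30.14 N, H = 2.743e+08 Pa, K = 6.350e-06.
Volumetric rate dV/dL = K·W/H: 6.350e-06 · 30.14 / 2.743e+08 = 6.977e-13 m³/m.

value=6.977e-13 m^3/m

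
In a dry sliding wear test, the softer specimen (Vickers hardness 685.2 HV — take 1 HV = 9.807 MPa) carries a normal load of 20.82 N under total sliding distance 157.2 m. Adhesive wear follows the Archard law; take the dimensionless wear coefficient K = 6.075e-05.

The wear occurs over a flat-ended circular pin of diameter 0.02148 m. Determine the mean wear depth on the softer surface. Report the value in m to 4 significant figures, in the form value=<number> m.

value=8.165e-08 m

The algebra carries full precision, and the intermediates are displayed rounded; one last rounding to 4 significant figures.
Hardness H = 685.2 HV × 9.807 MPa/HV = 6720 MPa = 6.720e+09 Pa.
Contact area A = π·d²/4 = π·(0.02148 m)²/4 = 3.624e-04 m².
Restated in SI base units: W = 20.82 N, H = 6.720e+09 Pa, K = 6.075e-05.
Apply Archard: V = K·W·L/H = 6.075e-05 · 20.82 · 157.2 / 6.720e+09 = 2.959e-11 m³.
Wear depth h = V/A = 2.959e-11 / 3.624e-04 = 8.165e-08 m.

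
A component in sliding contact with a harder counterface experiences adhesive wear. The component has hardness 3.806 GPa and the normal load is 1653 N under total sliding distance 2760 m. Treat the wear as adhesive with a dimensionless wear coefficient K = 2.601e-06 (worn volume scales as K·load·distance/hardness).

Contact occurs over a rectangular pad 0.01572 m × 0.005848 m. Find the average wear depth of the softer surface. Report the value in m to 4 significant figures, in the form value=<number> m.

Intermediates appear rounded — all arithmetic runs at full float precision — rounded once at the end, at four significant digits.
Convert: Hardness H = 3.806 GPa = 3.806e+09 Pa.
Convert: Contact area A = 0.01572 m × 0.005848 m = 9.193e-05 m².
SI base units throughout: W = 1653 N, H = 3.806e+09 Pa, K = 2.601e-06.
The Archard volume V = K·W·L/H = 2.601e-06 · 1653 · 2760 / 3.806e+09 = 3.118e-09 m³.
Mean depth h = V/A = 3.118e-09 / 9.193e-05 = 3.392e-05 m.

value=3.392e-05 m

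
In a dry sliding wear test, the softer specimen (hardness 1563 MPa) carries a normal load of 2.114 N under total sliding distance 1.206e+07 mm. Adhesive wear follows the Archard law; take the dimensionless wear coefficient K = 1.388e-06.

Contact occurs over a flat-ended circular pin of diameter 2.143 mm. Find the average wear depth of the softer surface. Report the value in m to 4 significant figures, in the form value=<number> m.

The intermediates are displayed rounded; the computation keeps exact precision — rounded once at the end to four significant digits.
Convert: Sliding distance L = 1.206e+07 mm = 1.206e+04 m.
Convert: Hardness H = 1563 MPa = 1.563e+09 Pa.
Convert: Pin diameter d = 2.143 mm = 0.002143 m. Contact area A = π·d²/4 = π·(0.002143 m)²/4 = 3.607e-06 m².
Restated in SI base units: W = 2.114 N, H = 1.563e+09 Pa, K = 1.388e-06.
The Archard volume V = K·W·L/H = 1.388e-06 · 2.114 · 1.206e+04 / 1.563e+09 = 2.264e-11 m³.
Mean wear depth h = V/A = 2.264e-11 / 3.607e-06 = 6.277e-06 m.

value=6.277e-06 m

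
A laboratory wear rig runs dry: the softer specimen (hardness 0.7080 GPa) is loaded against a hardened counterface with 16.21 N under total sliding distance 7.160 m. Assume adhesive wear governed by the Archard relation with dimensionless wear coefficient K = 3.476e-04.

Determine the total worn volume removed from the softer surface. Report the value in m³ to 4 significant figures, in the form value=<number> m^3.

value=5.698e-11 m^3

Intermediates are shown rounded; every step carries full precision; rounded just once: four significant digits.
Convert: Hardness H = 0.7080 GPa = 7.080e+08 Pa.
Restated in SI base units: W = 16.21 N, H = 7.080e+08 Pa, K = 3.476e-04.
Archard volume V = K·W·L/H = 3.476e-04 · 16.21 · 7.160 / 7.080e+08 = 5.698e-11 m³.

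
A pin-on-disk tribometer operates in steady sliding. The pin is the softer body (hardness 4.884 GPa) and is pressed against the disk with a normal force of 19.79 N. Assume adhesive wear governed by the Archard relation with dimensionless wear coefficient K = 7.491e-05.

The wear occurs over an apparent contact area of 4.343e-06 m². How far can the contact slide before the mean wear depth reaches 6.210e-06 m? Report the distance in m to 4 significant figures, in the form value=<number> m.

All arithmetic holds full precision, and intermediates are printed rounded; a single final rounding, at 4 significant figures.
Hardness H = 4.884 GPa = 4.884e+09 Pa.
Restated in SI base units: W = 19.79 N, H = 4.884e+09 Pa, K = 7.491e-05.
Allowed volume V_lim = h_lim·A = 6.210e-06 · 4.343e-06 = 2.697e-11 m³.
Sliding life L = V_lim·H/(K·W) = 2.697e-11 · 4.884e+09 / (7.491e-05 · 19.79) = 88.85 m.

value=88.85 m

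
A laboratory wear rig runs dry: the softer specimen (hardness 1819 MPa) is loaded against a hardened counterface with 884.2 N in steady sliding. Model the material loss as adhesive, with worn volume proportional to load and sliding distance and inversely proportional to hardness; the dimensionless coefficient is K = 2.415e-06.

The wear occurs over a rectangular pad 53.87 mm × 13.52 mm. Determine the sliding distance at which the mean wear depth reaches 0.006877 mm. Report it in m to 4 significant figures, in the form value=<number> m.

The intermediates are shown rounded. The algebra runs at full float precision, and rounded just once, at 4 significant figures.
Convert: Hardness H = 1819 MPa = 1.819e+09 Pa.
Convert: Pad sides 53.87 mm × 13.52 mm = 0.05387 m × 0.01352 m. Contact area A = 0.05387 m × 0.01352 m = 7.283e-04 m².
Convert: Depth limit h_lim = 0.006877 mm = 6.877e-06 m.
Working in SI base units: W = 884.2 N, H = 1.819e+09 Pa, K = 2.415e-06.
Wearable volume V_lim = h_lim·A = 6.877e-06 · 7.283e-04 = 5.009e-09 m³.
So the life L = V_lim·H/(K·W) = 5.009e-09 · 1.819e+09 / (2.415e-06 · 884.2) = 4267 m.

value=4267 m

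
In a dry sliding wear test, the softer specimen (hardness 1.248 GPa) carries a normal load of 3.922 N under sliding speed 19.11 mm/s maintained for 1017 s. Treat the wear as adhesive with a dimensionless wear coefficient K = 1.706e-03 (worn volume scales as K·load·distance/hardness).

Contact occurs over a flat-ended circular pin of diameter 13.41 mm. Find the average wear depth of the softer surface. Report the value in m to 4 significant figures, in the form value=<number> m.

The intermediates appear rounded, and all working math runs at full precision; one last rounding: four significant digits.
Convert: Sliding speed v = 19.11 mm/s = 0.01911 m/s. Total distance L = v·t = 0.01911 m/s × 1017 s = 19.43 m.
Convert: Hardness H = 1.248 GPa = 1.248e+09 Pa.
Convert: Pin diameter d = 13.41 mm = 0.01341 m. Contact area A = π·d²/4 = π·(0.01341 m)²/4 = 1.412e-04 m².
In SI base units: W = 3.922 N, H = 1.248e+09 Pa, K = 1.706e-03.
Archard relation: V = K·W·L/H = 1.706e-03 · 3.922 · 19.43 / 1.248e+09 = 1.042e-10 m³.
Mean wear depth h = V/A = 1.042e-10 / 1.412e-04 = 7.377e-07 m.

value=7.377e-07 m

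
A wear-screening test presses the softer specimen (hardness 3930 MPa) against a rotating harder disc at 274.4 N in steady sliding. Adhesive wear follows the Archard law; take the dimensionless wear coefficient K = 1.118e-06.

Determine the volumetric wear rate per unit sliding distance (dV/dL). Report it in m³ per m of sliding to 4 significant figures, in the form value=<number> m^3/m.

value=7.806e-14 m^3/m

All working math carries full float precision. The intermediates are displayed rounded; rounded once at the end, at four significant figures.
Hardness H = 3930 MPa = 3.930e+09 Pa.
Expressed in SI base units: W = 274.4 N, H = 3.930e+09 Pa, K = 1.118e-06.
Rate of wear dV/dL = K·W/H, per unit distance: 1.118e-06 · 274.4 / 3.930e+09 = 7.806e-14 m³/m.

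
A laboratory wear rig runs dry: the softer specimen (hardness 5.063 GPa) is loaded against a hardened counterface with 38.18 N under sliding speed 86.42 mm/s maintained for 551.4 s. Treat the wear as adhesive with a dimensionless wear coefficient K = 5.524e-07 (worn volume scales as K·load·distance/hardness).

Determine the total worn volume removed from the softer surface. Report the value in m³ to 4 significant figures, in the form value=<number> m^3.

Intermediates are displayed rounded — the computation maintains full float precision. Rounded once at the end, at four significant digits.
Sliding speed v = 86.42 mm/s = 0.08642 m/s. Total distance L = v·t = 0.08642 m/s × 551.4 s = 47.65 m.
Hardness H = 5.063 GPa = 5.063e+09 Pa.
In SI base units: W = 38.18 N, H = 5.063e+09 Pa, K = 5.524e-07.
Wear volume V = K·W·L/H = 5.524e-07 · 38.18 · 47.65 / 5.063e+09 = 1.985e-13 m³.

value=1.985e-13 m^3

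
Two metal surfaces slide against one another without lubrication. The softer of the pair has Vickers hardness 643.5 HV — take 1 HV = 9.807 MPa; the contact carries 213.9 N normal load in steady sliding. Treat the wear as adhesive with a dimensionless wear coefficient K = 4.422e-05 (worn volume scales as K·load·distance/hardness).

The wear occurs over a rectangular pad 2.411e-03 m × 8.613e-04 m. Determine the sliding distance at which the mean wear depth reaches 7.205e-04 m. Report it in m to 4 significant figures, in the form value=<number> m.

value=998.3 m

Each operation keeps exact precision, and intermediate values are displayed rounded — a lone final rounding to 4 significant figures.
Convert: Hardness H = 643.5 HV × 9.807 MPa/HV = 6311 MPa = 6.311e+09 Pa.
Convert: Contact area A = 2.411e-03 m × 8.613e-04 m = 2.077e-06 m².
In SI base units, W = 213.9 N, H = 6.311e+09 Pa, K = 4.422e-05.
Limit volume V_lim = h_lim·A = 7.205e-04 · 2.077e-06 = 1.496e-09 m³.
Sliding life L = V_lim·H/(K·W) = 1.496e-09 · 6.311e+09 / (4.422e-05 · 213.9) = 998.3 m.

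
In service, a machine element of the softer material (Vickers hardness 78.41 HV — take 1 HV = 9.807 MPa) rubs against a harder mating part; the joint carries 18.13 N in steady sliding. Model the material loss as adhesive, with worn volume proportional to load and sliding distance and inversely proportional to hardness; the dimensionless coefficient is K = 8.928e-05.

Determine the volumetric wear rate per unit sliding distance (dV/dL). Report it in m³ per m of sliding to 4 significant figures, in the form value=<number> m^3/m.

The computation maintains exact precision, and the intermediates appear rounded. Rounded once at the end, at 4 significant figures.
Hardness H = 78.41 HV × 9.807 MPa/HV = 769.0 MPa = 7.690e+08 Pa.
In SI base units: W = 18.13 N, H = 7.690e+08 Pa, K = 8.928e-05.
Rate of wear dV/dL = K·W/H, per unit distance: 8.928e-05 · 18.13 / 7.690e+08 = 2.105e-12 m³/m.

value=2.105e-12 m^3/m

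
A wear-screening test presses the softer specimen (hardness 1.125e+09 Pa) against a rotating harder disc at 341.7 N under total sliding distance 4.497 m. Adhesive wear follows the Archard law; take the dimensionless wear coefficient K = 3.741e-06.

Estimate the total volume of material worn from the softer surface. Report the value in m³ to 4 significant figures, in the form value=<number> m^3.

All arithmetic runs at full float precision, and intermediate values are displayed rounded, and rounded once at the end to 4 significant digits.
Collected in SI base units: W = 341.7 N, H = 1.125e+09 Pa, K = 3.741e-06.
The Archard volume V = K·W·L/H = 3.741e-06 · 341.7 · 4.497 / 1.125e+09 = 5.110e-12 m³.

value=5.110e-12 m^3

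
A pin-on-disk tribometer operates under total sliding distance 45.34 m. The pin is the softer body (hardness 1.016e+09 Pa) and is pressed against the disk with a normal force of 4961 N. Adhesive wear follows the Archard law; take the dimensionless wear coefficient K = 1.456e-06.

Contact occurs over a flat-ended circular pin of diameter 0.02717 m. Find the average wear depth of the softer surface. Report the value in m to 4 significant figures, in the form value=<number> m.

Intermediate values are shown rounded — all arithmetic carries exact precision. Rounded once at the end, at four significant digits.
Convert: Contact area A = π·d²/4 = π·(0.02717 m)²/4 = 5.798e-04 m².
In SI base units: W = 4961 N, H = 1.016e+09 Pa, K = 1.456e-06.
Archard relation: V = K·W·L/H = 1.456e-06 · 4961 · 45.34 / 1.016e+09 = 3.223e-10 m³.
Average depth h = V/A = 3.223e-10 / 5.798e-04 = 5.560e-07 m.

value=5.560e-07 m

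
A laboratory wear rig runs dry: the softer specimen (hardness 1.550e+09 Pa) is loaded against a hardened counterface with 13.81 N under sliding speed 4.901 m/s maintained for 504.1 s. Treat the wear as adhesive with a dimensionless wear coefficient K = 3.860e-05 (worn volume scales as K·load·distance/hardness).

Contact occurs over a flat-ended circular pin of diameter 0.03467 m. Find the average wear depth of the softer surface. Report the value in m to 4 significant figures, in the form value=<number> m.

value=9.000e-07 m

Intermediate values are displayed rounded; the computation holds exact precision. Rounded once at the end, at four significant digits.
The distance L = v·t = 4.901 m/s × 504.1 s = 2471 m.
Contact area A = π·d²/4 = π·(0.03467 m)²/4 = 9.441e-04 m².
Restated in SI base units: W = 13.81 N, H = 1.550e+09 Pa, K = 3.860e-05.
Wear volume V = K·W·L/H = 3.860e-05 · 13.81 · 2471 / 1.550e+09 = 8.497e-10 m³.
Mean depth h = V/A = 8.497e-10 / 9.441e-04 = 9.000e-07 m.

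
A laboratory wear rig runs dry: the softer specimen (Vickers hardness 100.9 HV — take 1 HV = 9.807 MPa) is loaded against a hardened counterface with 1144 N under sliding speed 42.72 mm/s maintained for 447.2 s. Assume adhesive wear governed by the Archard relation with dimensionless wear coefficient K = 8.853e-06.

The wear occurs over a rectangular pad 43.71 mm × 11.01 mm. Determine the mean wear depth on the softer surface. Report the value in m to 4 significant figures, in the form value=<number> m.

The intermediates are shown rounded, and the algebra holds exact precision — a lone final rounding: four significant figures.
Sliding speed v = 42.72 mm/s = 0.04272 m/s. Sliding distance L = v·t = 0.04272 m/s × 447.2 s = 19.10 m.
Hardness H = 100.9 HV × 9.807 MPa/HV = 989.5 MPa = 9.895e+08 Pa.
Pad sides 43.71 mm × 11.01 mm = 0.04371 m × 0.01101 m. Contact area A = 0.04371 m × 0.01101 m = 4.812e-04 m².
As SI base values: W = 1144 N, H = 9.895e+08 Pa, K = 8.853e-06.
Archard volume V = K·W·L/H = 8.853e-06 · 1144 · 19.10 / 9.895e+08 = 1.955e-10 m³.
Mean depth h = V/A = 1.955e-10 / 4.812e-04 = 4.063e-07 m.

value=4.063e-07 m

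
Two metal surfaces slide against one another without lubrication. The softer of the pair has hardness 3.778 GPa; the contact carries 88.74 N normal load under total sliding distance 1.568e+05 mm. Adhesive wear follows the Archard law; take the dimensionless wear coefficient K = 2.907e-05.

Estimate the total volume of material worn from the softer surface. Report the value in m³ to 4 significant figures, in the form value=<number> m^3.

value=1.071e-10 m^3

Quoted intermediates are rounded, and each operation runs at exact precision — rounded just once, at 4 significant figures.
Distance L = 1.568e+05 mm = 156.8 m.
Hardness H = 3.778 GPa = 3.778e+09 Pa.
Expressed in SI base units: W = 88.74 N, H = 3.778e+09 Pa, K = 2.907e-05.
The Archard volume V = K·W·L/H = 2.907e-05 · 88.74 · 156.8 / 3.778e+09 = 1.071e-10 m³.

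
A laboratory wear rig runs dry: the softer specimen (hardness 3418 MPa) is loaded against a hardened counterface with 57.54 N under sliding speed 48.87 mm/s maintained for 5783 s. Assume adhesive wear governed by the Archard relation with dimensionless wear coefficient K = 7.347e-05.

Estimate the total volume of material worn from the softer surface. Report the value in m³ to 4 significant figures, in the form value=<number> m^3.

All arithmetic carries full precision. Intermediates are printed rounded, and a single final rounding, at four significant figures.
Sliding speed v = 48.87 mm/s = 0.04887 m/s. The distance L = v·t = 0.04887 m/s × 5783 s = 282.6 m.
Hardness H = 3418 MPa = 3.418e+09 Pa.
In SI base units, W = 57.54 N, H = 3.418e+09 Pa, K = 7.347e-05.
Worn volume V = K·W·L/H = 7.347e-05 · 57.54 · 282.6 / 3.418e+09 = 3.495e-10 m³.

value=3.495e-10 m^3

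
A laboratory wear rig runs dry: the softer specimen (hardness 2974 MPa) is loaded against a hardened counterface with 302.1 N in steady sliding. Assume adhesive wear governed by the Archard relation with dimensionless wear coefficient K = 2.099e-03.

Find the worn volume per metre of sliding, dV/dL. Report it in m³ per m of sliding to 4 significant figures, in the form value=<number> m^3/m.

All arithmetic carries exact precision — intermediates are printed rounded; one last rounding to four significant figures.
Hardness H = 2974 MPa = 2.974e+09 Pa.
In SI base units: W = 302.1 N, H = 2.974e+09 Pa, K = 2.099e-03.
The wear rate dV/dL = K·W/H — distance-free: 2.099e-03 · 302.1 / 2.974e+09 = 2.132e-10 m³/m.

value=2.132e-10 m^3/m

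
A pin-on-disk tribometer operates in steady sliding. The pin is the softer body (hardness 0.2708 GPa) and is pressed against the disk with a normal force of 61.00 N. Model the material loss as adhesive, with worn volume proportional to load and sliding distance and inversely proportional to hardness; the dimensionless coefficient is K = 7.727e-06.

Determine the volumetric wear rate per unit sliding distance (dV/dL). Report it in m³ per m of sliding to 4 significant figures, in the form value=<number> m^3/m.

value=1.741e-12 m^3/m

Each operation holds full float precision, and intermediate values are displayed rounded. Rounded once at the end, at 4 significant digits.
Hardness H = 0.2708 GPa = 2.708e+08 Pa.
Expressed in SI base units: W = 61.00 N, H = 2.708e+08 Pa, K = 7.727e-06.
Wear rate dV/dL = K·W/H — distance-free: 7.727e-06 · 61.00 / 2.708e+08 = 1.741e-12 m³/m.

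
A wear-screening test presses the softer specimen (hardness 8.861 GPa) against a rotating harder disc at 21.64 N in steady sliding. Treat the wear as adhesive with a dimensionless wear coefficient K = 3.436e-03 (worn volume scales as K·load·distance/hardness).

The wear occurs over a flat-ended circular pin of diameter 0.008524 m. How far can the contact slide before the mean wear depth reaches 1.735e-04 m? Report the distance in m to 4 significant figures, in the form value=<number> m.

The algebra keeps full float precision; intermediates appear rounded, and rounded once at the end to 4 significant digits.
Convert: Hardness H = 8.861 GPa = 8.861e+09 Pa.
Convert: Contact area A = π·d²/4 = π·(0.008524 m)²/4 = 5.707e-05 m².
Restated in SI base units: W = 21.64 N, H = 8.861e+09 Pa, K = 3.436e-03.
Limit volume V_lim = h_lim·A = 1.735e-04 · 5.707e-05 = 9.901e-09 m³.
So the life L = V_lim·H/(K·W) = 9.901e-09 · 8.861e+09 / (3.436e-03 · 21.64) = 1180 m.

value=1180 m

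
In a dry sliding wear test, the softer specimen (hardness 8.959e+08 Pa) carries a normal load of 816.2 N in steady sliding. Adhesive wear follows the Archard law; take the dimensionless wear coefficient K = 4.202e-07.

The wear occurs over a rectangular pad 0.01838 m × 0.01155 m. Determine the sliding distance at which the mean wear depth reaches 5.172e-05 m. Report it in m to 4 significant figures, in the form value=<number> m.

The intermediates are printed rounded — every step holds full float precision, and rounded just once: four significant figures.
Convert: Contact area A = 0.01838 m × 0.01155 m = 2.123e-04 m².
As SI base values: W = 816.2 N, H = 8.959e+08 Pa, K = 4.202e-07.
Volume at the limit: V_lim = h_lim·A = 5.172e-05 · 2.123e-04 = 1.098e-08 m³.
Inverting, life L = V_lim·H/(K·W) = 1.098e-08 · 8.959e+08 / (4.202e-07 · 816.2) = 2.868e+04 m.

value=2.868e+04 m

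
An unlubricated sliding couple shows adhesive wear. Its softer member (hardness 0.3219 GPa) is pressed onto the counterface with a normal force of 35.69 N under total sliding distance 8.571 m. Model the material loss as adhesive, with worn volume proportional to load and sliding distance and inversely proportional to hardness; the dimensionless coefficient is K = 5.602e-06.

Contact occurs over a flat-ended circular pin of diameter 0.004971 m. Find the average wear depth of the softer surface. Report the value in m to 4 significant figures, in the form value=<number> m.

value=2.743e-07 m

Intermediates are displayed rounded — every step keeps full precision — rounded once at the end: four significant digits.
Hardness H = 0.3219 GPa = 3.219e+08 Pa.
Contact area A = π·d²/4 = π·(0.004971 m)²/4 = 1.941e-05 m².
In SI base units, W = 35.69 N, H = 3.219e+08 Pa, K = 5.602e-06.
Archard relation: V = K·W·L/H = 5.602e-06 · 35.69 · 8.571 / 3.219e+08 = 5.324e-12 m³.
Wear depth h = V/A = 5.324e-12 / 1.941e-05 = 2.743e-07 m.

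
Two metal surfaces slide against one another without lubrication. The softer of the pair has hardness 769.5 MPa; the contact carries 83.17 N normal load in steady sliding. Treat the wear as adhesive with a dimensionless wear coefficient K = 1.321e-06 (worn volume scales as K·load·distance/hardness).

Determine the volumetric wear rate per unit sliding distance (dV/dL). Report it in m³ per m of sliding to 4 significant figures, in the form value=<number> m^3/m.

value=1.428e-13 m^3/m

The intermediates are printed rounded, and the computation runs at full float precision; one final rounding: four significant figures.
Convert: Hardness H = 769.5 MPa = 7.695e+08 Pa.
In SI base units: W = 83.17 N, H = 7.695e+08 Pa, K = 1.321e-06.
Volumetric rate dV/dL = K·W/H, so: 1.321e-06 · 83.17 / 7.695e+08 = 1.428e-13 m³/m.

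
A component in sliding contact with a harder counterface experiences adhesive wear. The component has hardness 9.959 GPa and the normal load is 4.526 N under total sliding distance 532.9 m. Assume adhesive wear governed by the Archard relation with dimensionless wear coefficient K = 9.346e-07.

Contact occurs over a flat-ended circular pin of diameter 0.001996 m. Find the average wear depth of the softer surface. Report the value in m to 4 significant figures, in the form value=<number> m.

All arithmetic runs at exact precision, and printed values are rounded — a single final rounding, at four significant figures.
Hardness H = 9.959 GPa = 9.959e+09 Pa.
Contact area A = π·d²/4 = π·(0.001996 m)²/4 = 3.129e-06 m².
Collected in SI base units: W = 4.526 N, H = 9.959e+09 Pa, K = 9.346e-07.
Worn volume V = K·W·L/H = 9.346e-07 · 4.526 · 532.9 / 9.959e+09 = 2.263e-13 m³.
Depth h = V/A = 2.263e-13 / 3.129e-06 = 7.234e-08 m.

value=7.234e-08 m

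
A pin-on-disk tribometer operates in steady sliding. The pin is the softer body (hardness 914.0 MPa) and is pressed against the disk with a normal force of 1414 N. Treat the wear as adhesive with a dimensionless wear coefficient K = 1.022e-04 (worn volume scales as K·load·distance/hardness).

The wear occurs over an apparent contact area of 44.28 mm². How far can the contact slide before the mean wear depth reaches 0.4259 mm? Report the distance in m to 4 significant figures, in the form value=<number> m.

Each operation keeps full precision; intermediate values are printed rounded — one last rounding: 4 significant digits.
Convert: Hardness H = 914.0 MPa = 9.140e+08 Pa.
Convert: Contact area A = 44.28 mm² = 4.428e-05 m².
Convert: Depth limit h_lim = 0.4259 mm = 4.259e-04 m.
Working in SI base units: W = 1414 N, H = 9.140e+08 Pa, K = 1.022e-04.
Allowed volume V_lim = h_lim·A = 4.259e-04 · 4.428e-05 = 1.886e-08 m³.
Inverting, life L = V_lim·H/(K·W) = 1.886e-08 · 9.140e+08 / (1.022e-04 · 1414) = 119.3 m.

value=119.3 m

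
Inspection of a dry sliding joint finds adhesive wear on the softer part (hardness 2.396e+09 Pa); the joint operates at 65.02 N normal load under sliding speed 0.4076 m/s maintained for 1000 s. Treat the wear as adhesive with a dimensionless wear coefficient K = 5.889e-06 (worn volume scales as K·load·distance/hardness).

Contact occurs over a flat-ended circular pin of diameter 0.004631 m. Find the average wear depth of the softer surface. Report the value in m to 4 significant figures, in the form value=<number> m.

value=3.867e-06 m

The computation keeps full float precision — intermediate values are shown rounded; rounded just once, at four significant digits.
Total distance L = v·t = 0.4076 m/s × 1000 s = 407.6 m.
Contact area A = π·d²/4 = π·(0.004631 m)²/4 = 1.684e-05 m².
In SI base units, W = 65.02 N, H = 2.396e+09 Pa, K = 5.889e-06.
By Archard's law, V = K·W·L/H = 5.889e-06 · 65.02 · 407.6 / 2.396e+09 = 6.514e-11 m³.
Wear depth h = V/A = 6.514e-11 / 1.684e-05 = 3.867e-06 m.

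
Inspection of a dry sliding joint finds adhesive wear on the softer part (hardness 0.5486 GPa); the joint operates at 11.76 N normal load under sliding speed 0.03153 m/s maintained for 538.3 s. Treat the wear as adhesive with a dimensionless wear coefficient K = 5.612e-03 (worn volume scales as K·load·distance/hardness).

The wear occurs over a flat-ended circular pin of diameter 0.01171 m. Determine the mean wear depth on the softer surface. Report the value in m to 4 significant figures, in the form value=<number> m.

value=1.896e-05 m

The intermediates are shown rounded, and all working math runs at exact precision. Rounded just once, at four significant digits.
Convert: Distance covered L = v·t = 0.03153 m/s × 538.3 s = 16.97 m.
Convert: Hardness H = 0.5486 GPa = 5.486e+08 Pa.
Convert: Contact area A = π·d²/4 = π·(0.01171 m)²/4 = 1.077e-04 m².
Collected in SI base units: W = 11.76 N, H = 5.486e+08 Pa, K = 5.612e-03.
Volume removed: V = K·W·L/H = 5.612e-03 · 11.76 · 16.97 / 5.486e+08 = 2.042e-09 m³.
Mean wear depth h = V/A = 2.042e-09 / 1.077e-04 = 1.896e-05 m.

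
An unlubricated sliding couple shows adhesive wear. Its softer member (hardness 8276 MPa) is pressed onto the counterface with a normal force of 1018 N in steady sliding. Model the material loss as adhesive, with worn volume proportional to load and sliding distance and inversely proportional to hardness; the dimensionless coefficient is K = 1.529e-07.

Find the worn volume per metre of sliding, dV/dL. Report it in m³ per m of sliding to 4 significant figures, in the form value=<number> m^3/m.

All working math carries full float precision, and the intermediates appear rounded, and a lone final rounding: four significant figures.
Hardness H = 8276 MPa = 8.276e+09 Pa.
Restated in SI base units: W = 1018 N, H = 8.276e+09 Pa, K = 1.529e-07.
The wear rate dV/dL = K·W/H, per unit distance: 1.529e-07 · 1018 / 8.276e+09 = 1.881e-14 m³/m.

value=1.881e-14 m^3/m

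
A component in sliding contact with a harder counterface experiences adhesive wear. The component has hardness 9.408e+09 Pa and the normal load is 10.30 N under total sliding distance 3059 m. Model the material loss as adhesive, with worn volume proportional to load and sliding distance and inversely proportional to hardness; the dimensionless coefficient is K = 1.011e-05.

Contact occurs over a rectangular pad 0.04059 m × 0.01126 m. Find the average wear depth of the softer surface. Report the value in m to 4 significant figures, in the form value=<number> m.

value=7.408e-08 m

Every step holds exact precision; intermediates are shown rounded — one last rounding to four significant figures.
Contact area A = 0.04059 m × 0.01126 m = 4.570e-04 m².
Collected in SI base units: W = 10.30 N, H = 9.408e+09 Pa, K = 1.011e-05.
Volume removed: V = K·W·L/H = 1.011e-05 · 10.30 · 3059 / 9.408e+09 = 3.386e-11 m³.
Mean depth h = V/A = 3.386e-11 / 4.570e-04 = 7.408e-08 m.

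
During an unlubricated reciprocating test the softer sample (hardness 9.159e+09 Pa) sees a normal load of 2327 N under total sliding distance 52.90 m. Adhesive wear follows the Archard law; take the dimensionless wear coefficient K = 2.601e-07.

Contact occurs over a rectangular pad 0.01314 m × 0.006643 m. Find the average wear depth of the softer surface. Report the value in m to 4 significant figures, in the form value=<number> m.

The intermediates appear rounded. Each operation keeps full precision, and one last rounding: four significant figures.
Convert: Contact area A = 0.01314 m × 0.006643 m = 8.729e-05 m².
As SI base values: W = 2327 N, H = 9.159e+09 Pa, K = 2.601e-07.
Archard relation: V = K·W·L/H = 2.601e-07 · 2327 · 52.90 / 9.159e+09 = 3.496e-12 m³.
Depth h = V/A = 3.496e-12 / 8.729e-05 = 4.005e-08 m.

value=4.005e-08 m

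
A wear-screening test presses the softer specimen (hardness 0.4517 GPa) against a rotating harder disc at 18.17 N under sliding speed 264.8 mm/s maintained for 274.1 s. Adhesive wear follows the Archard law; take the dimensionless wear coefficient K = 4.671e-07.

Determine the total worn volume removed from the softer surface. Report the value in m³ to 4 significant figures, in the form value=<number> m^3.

value=1.364e-12 m^3

Every step maintains exact precision — intermediates are printed rounded. Rounded once at the end: 4 significant figures.
Convert: Sliding speed v = 264.8 mm/s = 0.2648 m/s. The distance L = v·t = 0.2648 m/s × 274.1 s = 72.58 m.
Convert: Hardness H = 0.4517 GPa = 4.517e+08 Pa.
Expressed in SI base units: W = 18.17 N, H = 4.517e+08 Pa, K = 4.671e-07.
Volume removed: V = K·W·L/H = 4.671e-07 · 18.17 · 72.58 / 4.517e+08 = 1.364e-12 m³.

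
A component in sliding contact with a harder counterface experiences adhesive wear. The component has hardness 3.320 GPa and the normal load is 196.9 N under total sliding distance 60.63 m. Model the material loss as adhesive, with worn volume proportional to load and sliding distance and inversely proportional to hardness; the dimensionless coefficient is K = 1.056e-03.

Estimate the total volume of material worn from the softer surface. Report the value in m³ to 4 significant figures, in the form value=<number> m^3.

value=3.797e-09 m^3

Intermediates are printed rounded — each operation maintains full precision, and a lone final rounding: four significant figures.
Convert: Hardness H = 3.320 GPa = 3.320e+09 Pa.
As SI base values: W = 196.9 N, H = 3.320e+09 Pa, K = 1.056e-03.
Wear volume V = K·W·L/H = 1.056e-03 · 196.9 · 60.63 / 3.320e+09 = 3.797e-09 m³.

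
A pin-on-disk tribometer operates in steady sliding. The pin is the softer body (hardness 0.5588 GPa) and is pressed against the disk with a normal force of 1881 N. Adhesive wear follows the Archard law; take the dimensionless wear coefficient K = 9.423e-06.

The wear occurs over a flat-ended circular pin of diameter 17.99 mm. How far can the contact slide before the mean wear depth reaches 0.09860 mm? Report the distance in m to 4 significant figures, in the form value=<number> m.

value=790.1 m

The algebra maintains full float precision, and the intermediates are printed rounded — a lone final rounding to 4 significant figures.
Hardness H = 0.5588 GPa = 5.588e+08 Pa.
Pin diameter d = 17.99 mm = 0.01799 m. Contact area A = π·d²/4 = π·(0.01799 m)²/4 = 2.542e-04 m².
Depth limit h_lim = 0.09860 mm = 9.860e-05 m.
Working in SI base units: W = 1881 N, H = 5.588e+08 Pa, K = 9.423e-06.
Allowed volume V_lim = h_lim·A = 9.860e-05 · 2.542e-04 = 2.506e-08 m³.
Thus life L = V_lim·H/(K·W) = 2.506e-08 · 5.588e+08 / (9.423e-06 · 1881) = 790.1 m.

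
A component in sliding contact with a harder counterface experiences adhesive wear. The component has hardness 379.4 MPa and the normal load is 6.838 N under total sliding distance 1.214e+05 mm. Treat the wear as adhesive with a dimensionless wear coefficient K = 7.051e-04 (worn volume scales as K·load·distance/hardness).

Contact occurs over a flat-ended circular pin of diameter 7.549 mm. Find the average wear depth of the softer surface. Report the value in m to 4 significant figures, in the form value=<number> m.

Intermediates appear rounded — every step holds exact precision, and a single final rounding: four significant figures.
Convert: Sliding distance L = 1.214e+05 mm = 121.4 m.
Convert: Hardness H = 379.4 MPa = 3.794e+08 Pa.
Convert: Pin diameter d = 7.549 mm = 0.007549 m. Contact area A = π·d²/4 = π·(0.007549 m)²/4 = 4.476e-05 m².
In SI base units, W = 6.838 N, H = 3.794e+08 Pa, K = 7.051e-04.
Worn volume V = K·W·L/H = 7.051e-04 · 6.838 · 121.4 / 3.794e+08 = 1.543e-09 m³.
Mean depth h = V/A = 1.543e-09 / 4.476e-05 = 3.447e-05 m.

value=3.447e-05 m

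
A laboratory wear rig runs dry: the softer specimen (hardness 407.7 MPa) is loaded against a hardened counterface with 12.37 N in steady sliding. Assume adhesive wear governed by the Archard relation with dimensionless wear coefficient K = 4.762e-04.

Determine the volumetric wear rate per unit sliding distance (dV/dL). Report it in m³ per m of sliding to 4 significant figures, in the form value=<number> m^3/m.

The intermediates appear rounded. Every step maintains exact precision — a lone final rounding to four significant digits.
Hardness H = 407.7 MPa = 4.077e+08 Pa.
Expressed in SI base units: W = 12.37 N, H = 4.077e+08 Pa, K = 4.762e-04.
Volumetric rate dV/dL = K·W/H: 4.762e-04 · 12.37 / 4.077e+08 = 1.445e-11 m³/m.

value=1.445e-11 m^3/m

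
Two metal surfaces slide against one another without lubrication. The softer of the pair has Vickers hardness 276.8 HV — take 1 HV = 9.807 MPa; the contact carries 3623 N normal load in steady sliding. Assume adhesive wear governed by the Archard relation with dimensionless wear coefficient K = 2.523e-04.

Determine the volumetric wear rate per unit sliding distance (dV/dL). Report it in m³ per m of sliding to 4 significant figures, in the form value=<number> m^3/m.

Intermediates are displayed rounded. All arithmetic runs at exact precision — rounded just once, at four significant figures.
Hardness H = 276.8 HV × 9.807 MPa/HV = 2715 MPa = 2.715e+09 Pa.
Collected in SI base units: W = 3623 N, H = 2.715e+09 Pa, K = 2.523e-04.
Wear rate dV/dL = K·W/H: 2.523e-04 · 3623 / 2.715e+09 = 3.367e-10 m³/m.

value=3.367e-10 m^3/m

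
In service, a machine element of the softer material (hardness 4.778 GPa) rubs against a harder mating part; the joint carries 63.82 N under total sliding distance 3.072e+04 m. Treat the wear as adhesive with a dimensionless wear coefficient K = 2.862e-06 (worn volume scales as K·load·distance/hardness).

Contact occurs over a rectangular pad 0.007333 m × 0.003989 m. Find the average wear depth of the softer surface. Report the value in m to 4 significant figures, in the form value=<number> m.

value=4.015e-05 m

Intermediates are printed rounded. All working math holds full float precision; one final rounding: four significant figures.
Hardness H = 4.778 GPa = 4.778e+09 Pa.
Contact area A = 0.007333 m × 0.003989 m = 2.925e-05 m².
Restated in SI base units: W = 63.82 N, H = 4.778e+09 Pa, K = 2.862e-06.
The Archard volume V = K·W·L/H = 2.862e-06 · 63.82 · 3.072e+04 / 4.778e+09 = 1.174e-09 m³.
Wear depth h = V/A = 1.174e-09 / 2.925e-05 = 4.015e-05 m.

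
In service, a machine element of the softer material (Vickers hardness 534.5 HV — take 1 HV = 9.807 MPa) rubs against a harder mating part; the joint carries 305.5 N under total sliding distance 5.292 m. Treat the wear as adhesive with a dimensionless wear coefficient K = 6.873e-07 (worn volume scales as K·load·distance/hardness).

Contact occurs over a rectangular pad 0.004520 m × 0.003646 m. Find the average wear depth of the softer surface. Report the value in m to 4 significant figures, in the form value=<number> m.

Intermediate values are printed rounded, and the computation maintains full precision; a lone final rounding, at four significant figures.
Hardness H = 534.5 HV × 9.807 MPa/HV = 5242 MPa = 5.242e+09 Pa.
Contact area A = 0.004520 m × 0.003646 m = 1.648e-05 m².
As SI base values: W = 305.5 N, H = 5.242e+09 Pa, K = 6.873e-07.
The Archard volume V = K·W·L/H = 6.873e-07 · 305.5 · 5.292 / 5.242e+09 = 2.120e-13 m³.
Depth of wear h = V/A = 2.120e-13 / 1.648e-05 = 1.286e-08 m.

value=1.286e-08 m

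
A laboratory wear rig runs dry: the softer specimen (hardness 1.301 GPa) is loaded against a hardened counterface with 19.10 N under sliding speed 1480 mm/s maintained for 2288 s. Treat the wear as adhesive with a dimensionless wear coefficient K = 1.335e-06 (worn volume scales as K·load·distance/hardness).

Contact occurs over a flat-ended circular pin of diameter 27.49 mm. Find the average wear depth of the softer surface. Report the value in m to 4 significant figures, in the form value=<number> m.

value=1.118e-07 m

The algebra keeps full float precision — intermediate values are shown rounded, and one last rounding: four significant digits.
Sliding speed v = 1480 mm/s = 1.480 m/s. Path length L = v·t = 1.480 m/s × 2288 s = 3386 m.
Hardness H = 1.301 GPa = 1.301e+09 Pa.
Pin diameter d = 27.49 mm = 0.02749 m. Contact area A = π·d²/4 = π·(0.02749 m)²/4 = 5.935e-04 m².
Restated in SI base units: W = 19.10 N, H = 1.301e+09 Pa, K = 1.335e-06.
Apply Archard: V = K·W·L/H = 1.335e-06 · 19.10 · 3386 / 1.301e+09 = 6.637e-11 m³.
Depth h = V/A = 6.637e-11 / 5.935e-04 = 1.118e-07 m.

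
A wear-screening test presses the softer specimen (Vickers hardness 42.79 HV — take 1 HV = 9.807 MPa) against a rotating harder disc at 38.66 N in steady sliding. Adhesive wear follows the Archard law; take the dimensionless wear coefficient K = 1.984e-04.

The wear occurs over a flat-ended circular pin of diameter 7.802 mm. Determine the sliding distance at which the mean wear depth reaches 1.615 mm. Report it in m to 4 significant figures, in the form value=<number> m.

Each operation maintains full float precision, and shown intermediates are rounded. Rounded just once to 4 significant figures.
Hardness H = 42.79 HV × 9.807 MPa/HV = 419.6 MPa = 4.196e+08 Pa.
Pin diameter d = 7.802 mm = 0.007802 m. Contact area A = π·d²/4 = π·(0.007802 m)²/4 = 4.781e-05 m².
Depth limit h_lim = 1.615 mm = 0.001615 m.
Expressed in SI base units: W = 38.66 N, H = 4.196e+08 Pa, K = 1.984e-04.
Permissible volume V_lim = h_lim·A = 0.001615 · 4.781e-05 = 7.721e-08 m³.
Life L = V_lim·H/(K·W) = 7.721e-08 · 4.196e+08 / (1.984e-04 · 38.66) = 4224 m.

value=4224 m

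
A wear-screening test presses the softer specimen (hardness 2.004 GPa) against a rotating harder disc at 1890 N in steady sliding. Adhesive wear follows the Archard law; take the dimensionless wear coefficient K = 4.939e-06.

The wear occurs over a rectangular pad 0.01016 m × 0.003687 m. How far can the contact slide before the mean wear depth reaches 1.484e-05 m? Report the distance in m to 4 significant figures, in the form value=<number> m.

The computation carries full precision. Displayed values are rounded; a lone final rounding, at 4 significant figures.
Convert: Hardness H = 2.004 GPa = 2.004e+09 Pa.
Convert: Contact area A = 0.01016 m × 0.003687 m = 3.746e-05 m².
Collected in SI base units: W = 1890 N, H = 2.004e+09 Pa, K = 4.939e-06.
At the depth limit, V_lim = h_lim·A = 1.484e-05 · 3.746e-05 = 5.559e-10 m³.
So the life L = V_lim·H/(K·W) = 5.559e-10 · 2.004e+09 / (4.939e-06 · 1890) = 119.3 m.

value=119.3 m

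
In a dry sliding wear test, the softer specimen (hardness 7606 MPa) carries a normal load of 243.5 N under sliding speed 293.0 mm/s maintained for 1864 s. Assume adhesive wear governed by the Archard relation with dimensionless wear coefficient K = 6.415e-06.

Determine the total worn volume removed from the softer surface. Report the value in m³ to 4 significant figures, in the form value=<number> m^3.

Quoted intermediates are rounded. All working math runs at full precision — a lone final rounding, at four significant figures.
Sliding speed v = 293.0 mm/s = 0.2930 m/s. The distance L = v·t = 0.2930 m/s × 1864 s = 546.2 m.
Hardness H = 7606 MPa = 7.606e+09 Pa.
In SI base units, W = 243.5 N, H = 7.606e+09 Pa, K = 6.415e-06.
Wear volume V = K·W·L/H = 6.415e-06 · 243.5 · 546.2 / 7.606e+09 = 1.122e-10 m³.

value=1.122e-10 m^3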